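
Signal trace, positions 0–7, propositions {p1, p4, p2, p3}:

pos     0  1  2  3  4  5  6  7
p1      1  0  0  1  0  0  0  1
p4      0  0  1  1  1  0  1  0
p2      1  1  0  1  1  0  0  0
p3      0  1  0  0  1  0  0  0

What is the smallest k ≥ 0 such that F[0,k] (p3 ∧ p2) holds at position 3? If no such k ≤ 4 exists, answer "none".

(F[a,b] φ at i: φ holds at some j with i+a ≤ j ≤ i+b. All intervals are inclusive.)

1

Scan j = 3,4,… for (p3 ∧ p2):
  j=3: fails
  j=4: holds
First hit at j=4, so smallest k = 4-3 = 1.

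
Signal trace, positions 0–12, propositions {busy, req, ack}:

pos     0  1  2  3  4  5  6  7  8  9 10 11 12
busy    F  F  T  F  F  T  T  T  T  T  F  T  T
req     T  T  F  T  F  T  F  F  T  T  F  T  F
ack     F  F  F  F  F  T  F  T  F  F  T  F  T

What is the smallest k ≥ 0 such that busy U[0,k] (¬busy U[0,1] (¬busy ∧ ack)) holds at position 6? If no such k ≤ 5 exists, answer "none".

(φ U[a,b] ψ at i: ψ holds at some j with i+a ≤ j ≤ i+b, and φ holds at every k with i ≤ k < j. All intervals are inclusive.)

4

Need earliest j ≥ 6 with (¬busy U[0,1] (¬busy ∧ ack)), and busy at every k in [6,j-1].
  j=6: rhs fails.
  j=7: rhs fails.
  j=8: rhs fails.
  j=9: rhs fails.
  j=10: rhs holds; lhs holds on [6,9]. k = 4.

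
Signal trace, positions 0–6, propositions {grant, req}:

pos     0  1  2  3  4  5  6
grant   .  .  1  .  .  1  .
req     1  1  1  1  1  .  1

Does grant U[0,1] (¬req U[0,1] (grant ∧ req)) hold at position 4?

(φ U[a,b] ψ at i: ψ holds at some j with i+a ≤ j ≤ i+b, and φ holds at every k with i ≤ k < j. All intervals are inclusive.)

Need some j in [4,5] with (¬req U[0,1] (grant ∧ req)), and grant at every k in [4,j-1].
  j=4: (¬req U[0,1] (grant ∧ req)) — fails.
  j=5: (¬req U[0,1] (grant ∧ req)) — fails.
No j in the window works → until fails.

Does not hold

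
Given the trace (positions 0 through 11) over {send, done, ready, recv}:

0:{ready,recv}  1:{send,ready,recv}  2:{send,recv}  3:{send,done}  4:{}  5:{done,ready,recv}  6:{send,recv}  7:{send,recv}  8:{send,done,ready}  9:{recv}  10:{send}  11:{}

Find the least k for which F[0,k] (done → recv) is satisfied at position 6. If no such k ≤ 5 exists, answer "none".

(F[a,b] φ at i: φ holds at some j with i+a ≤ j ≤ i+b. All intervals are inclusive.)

0

Scan j = 6,7,… for (done → recv):
  j=6: holds
First hit at j=6, so smallest k = 6-6 = 0.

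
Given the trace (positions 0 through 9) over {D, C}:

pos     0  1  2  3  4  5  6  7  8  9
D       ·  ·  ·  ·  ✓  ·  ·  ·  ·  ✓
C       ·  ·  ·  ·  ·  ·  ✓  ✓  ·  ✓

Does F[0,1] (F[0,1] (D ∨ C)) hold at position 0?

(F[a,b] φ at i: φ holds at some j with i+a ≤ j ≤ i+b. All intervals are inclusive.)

No

Check F[0,1] (D ∨ C) at each j in [0,1]:
  j=0: fails (none in [0,1])
  j=1: fails (none in [1,2])
No position in the window satisfies it → formula fails.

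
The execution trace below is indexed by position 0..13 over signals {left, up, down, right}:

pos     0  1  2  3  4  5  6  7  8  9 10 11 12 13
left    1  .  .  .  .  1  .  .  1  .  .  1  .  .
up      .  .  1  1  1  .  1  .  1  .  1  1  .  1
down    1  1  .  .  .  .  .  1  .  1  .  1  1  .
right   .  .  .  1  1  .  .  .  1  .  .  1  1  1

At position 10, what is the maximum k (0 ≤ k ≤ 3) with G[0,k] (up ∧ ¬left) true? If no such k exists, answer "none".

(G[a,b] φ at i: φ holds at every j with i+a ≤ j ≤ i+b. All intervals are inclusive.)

0

(up ∧ ¬left) must hold from j=10 onward; find where it first fails.
  j=10: holds
  j=11: fails
Holds on [10,10], so largest k = 0.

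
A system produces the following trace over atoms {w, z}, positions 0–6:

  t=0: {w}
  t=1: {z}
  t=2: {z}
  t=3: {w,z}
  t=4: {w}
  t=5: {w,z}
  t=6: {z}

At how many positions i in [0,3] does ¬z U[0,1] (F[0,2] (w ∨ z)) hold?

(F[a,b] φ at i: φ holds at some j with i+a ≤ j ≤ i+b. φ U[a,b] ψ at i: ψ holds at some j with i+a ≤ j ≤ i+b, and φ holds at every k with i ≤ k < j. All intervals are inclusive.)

Evaluate at each i in [0,3]:
  i=0: ✓ (rhs at j=0)
  i=1: ✓ (rhs at j=1)
  i=2: ✓ (rhs at j=2)
  i=3: ✓ (rhs at j=3)
Positions where it holds: {0, 1, 2, 3} → 4.

4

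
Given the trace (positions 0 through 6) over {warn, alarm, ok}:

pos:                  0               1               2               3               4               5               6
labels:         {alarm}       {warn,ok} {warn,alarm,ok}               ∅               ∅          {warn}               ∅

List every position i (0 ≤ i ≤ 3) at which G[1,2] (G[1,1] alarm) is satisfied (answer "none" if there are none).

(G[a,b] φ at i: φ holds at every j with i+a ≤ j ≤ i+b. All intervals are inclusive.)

Evaluate at each i in [0,3]:
  i=0: ✗ (fails at j=2)
  i=1: ✗ (fails at j=2)
  i=2: ✗ (fails at j=3)
  i=3: ✗ (fails at j=4)

none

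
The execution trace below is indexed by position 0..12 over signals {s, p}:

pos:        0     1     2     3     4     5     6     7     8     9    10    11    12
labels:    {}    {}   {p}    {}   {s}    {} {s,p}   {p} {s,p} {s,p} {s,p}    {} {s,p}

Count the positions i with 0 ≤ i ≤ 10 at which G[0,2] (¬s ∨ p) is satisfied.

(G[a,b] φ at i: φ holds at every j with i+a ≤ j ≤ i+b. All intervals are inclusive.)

8

Evaluate at each i in [0,10]:
  i=0: ✓ (all of [0,2])
  i=1: ✓ (all of [1,3])
  i=2: ✗ (fails at j=4)
  i=3: ✗ (fails at j=4)
  i=4: ✗ (fails at j=4)
  i=5: ✓ (all of [5,7])
  i=6: ✓ (all of [6,8])
  i=7: ✓ (all of [7,9])
  i=8: ✓ (all of [8,10])
  i=9: ✓ (all of [9,11])
  i=10: ✓ (all of [10,12])
Positions where it holds: {0, 1, 5, 6, 7, 8, 9, 10} → 8.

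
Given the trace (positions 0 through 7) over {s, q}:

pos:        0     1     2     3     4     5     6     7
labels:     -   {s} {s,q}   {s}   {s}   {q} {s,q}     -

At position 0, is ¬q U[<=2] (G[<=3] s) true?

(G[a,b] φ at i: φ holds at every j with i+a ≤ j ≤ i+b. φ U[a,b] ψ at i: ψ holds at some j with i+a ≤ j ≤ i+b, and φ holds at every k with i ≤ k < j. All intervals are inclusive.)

Need some j in [0,2] with G[<=3] s, and ¬q at every k in [0,j-1].
  j=0: G[<=3] s — fails at 0.
  j=1: G[<=3] s holds; ¬q holds at every k in [0,0] → satisfied.

Holds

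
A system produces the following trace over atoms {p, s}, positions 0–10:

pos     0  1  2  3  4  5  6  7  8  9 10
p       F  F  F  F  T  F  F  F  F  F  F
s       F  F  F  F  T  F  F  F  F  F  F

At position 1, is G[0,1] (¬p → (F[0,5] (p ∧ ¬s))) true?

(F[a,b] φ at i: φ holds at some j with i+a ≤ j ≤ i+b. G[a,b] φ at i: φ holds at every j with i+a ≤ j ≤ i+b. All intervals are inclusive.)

Does not hold

Check (¬p → (F[0,5] (p ∧ ¬s))) at every j in [1,2]:
  j=1: antecedent true; consequent fails (none in [1,6]) → ✗
  j=2: antecedent true; consequent fails (none in [2,7]) → ✗
Fails at j=1 → formula fails.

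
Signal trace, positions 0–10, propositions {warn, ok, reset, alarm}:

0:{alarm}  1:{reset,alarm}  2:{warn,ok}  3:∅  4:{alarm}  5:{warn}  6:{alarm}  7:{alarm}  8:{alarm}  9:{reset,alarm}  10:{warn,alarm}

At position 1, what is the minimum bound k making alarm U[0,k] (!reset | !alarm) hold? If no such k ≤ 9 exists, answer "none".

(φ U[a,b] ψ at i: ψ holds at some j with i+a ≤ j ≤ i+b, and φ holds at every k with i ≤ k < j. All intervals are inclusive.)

1

Need earliest j ≥ 1 with (!reset | !alarm), and alarm at every k in [1,j-1].
  j=1: rhs fails.
  j=2: rhs holds; lhs holds on [1,1]. k = 1.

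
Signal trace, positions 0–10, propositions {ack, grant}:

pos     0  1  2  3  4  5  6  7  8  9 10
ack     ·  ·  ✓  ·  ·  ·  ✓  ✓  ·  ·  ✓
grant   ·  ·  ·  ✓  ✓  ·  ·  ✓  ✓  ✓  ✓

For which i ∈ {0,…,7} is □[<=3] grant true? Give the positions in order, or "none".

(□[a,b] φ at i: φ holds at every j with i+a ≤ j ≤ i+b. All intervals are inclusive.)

Evaluate at each i in [0,7]:
  i=0: ✗ (fails at j=0)
  i=1: ✗ (fails at j=1)
  i=2: ✗ (fails at j=2)
  i=3: ✗ (fails at j=5)
  i=4: ✗ (fails at j=5)
  i=5: ✗ (fails at j=5)
  i=6: ✗ (fails at j=6)
  i=7: ✓ (all of [7,10])

7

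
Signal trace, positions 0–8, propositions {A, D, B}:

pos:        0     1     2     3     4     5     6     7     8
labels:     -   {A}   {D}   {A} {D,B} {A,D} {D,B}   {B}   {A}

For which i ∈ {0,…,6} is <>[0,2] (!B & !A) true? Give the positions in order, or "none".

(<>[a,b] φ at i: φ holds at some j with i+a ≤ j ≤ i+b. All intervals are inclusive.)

0, 1, 2

Evaluate at each i in [0,6]:
  i=0: ✓ (witness j=0)
  i=1: ✓ (witness j=2)
  i=2: ✓ (witness j=2)
  i=3: ✗ (none in [3,5])
  i=4: ✗ (none in [4,6])
  i=5: ✗ (none in [5,7])
  i=6: ✗ (none in [6,8])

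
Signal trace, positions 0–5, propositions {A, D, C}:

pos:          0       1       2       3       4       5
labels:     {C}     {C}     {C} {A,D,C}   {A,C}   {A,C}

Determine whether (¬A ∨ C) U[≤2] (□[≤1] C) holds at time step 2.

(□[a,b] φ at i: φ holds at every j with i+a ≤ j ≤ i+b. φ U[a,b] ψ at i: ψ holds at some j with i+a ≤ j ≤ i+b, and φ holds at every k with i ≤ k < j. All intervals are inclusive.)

Need some j in [2,4] with □[≤1] C, and (¬A ∨ C) at every k in [2,j-1].
  j=2: □[≤1] C holds; no prefix to check → satisfied.

Yes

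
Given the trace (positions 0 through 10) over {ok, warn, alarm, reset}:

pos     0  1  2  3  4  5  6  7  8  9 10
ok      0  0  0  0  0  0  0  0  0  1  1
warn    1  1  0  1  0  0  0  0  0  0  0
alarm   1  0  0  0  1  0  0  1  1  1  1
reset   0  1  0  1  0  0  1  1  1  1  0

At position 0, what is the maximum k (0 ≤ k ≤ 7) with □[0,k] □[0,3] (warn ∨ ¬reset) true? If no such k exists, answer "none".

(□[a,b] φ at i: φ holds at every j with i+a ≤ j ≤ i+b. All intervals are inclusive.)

□[0,3] (warn ∨ ¬reset) must hold from j=0 onward; find where it first fails.
  j=0: holds
  j=1: holds
  j=2: holds
  j=3: fails
Holds on [0,2], so largest k = 2.

2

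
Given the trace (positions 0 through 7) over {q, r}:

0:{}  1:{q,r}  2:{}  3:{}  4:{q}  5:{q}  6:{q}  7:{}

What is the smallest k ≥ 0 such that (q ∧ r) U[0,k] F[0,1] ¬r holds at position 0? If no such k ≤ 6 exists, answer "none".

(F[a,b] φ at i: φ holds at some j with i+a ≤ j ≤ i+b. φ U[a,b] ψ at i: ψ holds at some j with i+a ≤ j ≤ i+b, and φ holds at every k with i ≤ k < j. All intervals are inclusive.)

0

Need earliest j ≥ 0 with F[0,1] ¬r, and (q ∧ r) at every k in [0,j-1].
  j=0: rhs holds (empty prefix). k = 0.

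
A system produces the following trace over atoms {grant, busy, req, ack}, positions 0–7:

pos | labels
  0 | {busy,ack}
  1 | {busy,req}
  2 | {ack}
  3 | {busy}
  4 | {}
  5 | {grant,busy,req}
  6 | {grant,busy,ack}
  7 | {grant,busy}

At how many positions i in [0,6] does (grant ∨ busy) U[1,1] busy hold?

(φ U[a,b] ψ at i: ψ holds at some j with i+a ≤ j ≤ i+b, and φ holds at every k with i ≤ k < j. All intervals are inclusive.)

3

Evaluate at each i in [0,6]:
  i=0: ✓ (rhs at j=1; lhs holds on [0,0])
  i=1: ✗ (no rhs in [2,2])
  i=2: ✗ (lhs fails at k=2 before rhs at j=3)
  i=3: ✗ (no rhs in [4,4])
  i=4: ✗ (lhs fails at k=4 before rhs at j=5)
  i=5: ✓ (rhs at j=6; lhs holds on [5,5])
  i=6: ✓ (rhs at j=7; lhs holds on [6,6])
Positions where it holds: {0, 5, 6} → 3.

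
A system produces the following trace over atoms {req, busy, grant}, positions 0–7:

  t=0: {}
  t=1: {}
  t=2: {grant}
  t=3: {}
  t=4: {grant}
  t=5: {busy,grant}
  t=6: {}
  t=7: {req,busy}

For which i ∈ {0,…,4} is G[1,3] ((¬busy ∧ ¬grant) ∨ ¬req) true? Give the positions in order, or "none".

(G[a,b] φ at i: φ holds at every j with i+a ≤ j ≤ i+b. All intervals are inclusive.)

0, 1, 2, 3

Evaluate at each i in [0,4]:
  i=0: ✓ (all of [1,3])
  i=1: ✓ (all of [2,4])
  i=2: ✓ (all of [3,5])
  i=3: ✓ (all of [4,6])
  i=4: ✗ (fails at j=7)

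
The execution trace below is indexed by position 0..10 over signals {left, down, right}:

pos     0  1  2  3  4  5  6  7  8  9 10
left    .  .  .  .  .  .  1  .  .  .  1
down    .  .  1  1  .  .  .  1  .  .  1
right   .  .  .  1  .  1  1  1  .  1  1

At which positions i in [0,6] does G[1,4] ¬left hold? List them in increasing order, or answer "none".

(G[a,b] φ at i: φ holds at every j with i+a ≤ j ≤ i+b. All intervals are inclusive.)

Evaluate at each i in [0,6]:
  i=0: ✓ (all of [1,4])
  i=1: ✓ (all of [2,5])
  i=2: ✗ (fails at j=6)
  i=3: ✗ (fails at j=6)
  i=4: ✗ (fails at j=6)
  i=5: ✗ (fails at j=6)
  i=6: ✗ (fails at j=10)

0, 1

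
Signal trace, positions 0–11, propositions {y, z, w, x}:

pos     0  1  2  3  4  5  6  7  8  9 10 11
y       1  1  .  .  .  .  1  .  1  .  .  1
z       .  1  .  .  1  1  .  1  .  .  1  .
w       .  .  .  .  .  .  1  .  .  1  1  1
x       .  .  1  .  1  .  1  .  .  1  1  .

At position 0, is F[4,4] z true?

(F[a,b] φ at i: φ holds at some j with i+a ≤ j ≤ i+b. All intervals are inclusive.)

Check z at each j in [4,4]:
  j=4: true
Found at j=4 → formula holds.

Yes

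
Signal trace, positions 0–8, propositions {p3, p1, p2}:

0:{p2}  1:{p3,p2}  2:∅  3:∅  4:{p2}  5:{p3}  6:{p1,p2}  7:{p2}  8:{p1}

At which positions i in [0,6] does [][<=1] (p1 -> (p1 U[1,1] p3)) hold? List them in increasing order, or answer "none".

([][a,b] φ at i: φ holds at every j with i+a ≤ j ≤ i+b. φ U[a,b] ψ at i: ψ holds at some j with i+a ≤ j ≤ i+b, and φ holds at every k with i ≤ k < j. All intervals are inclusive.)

0, 1, 2, 3, 4

Evaluate at each i in [0,6]:
  i=0: ✓ (all of [0,1])
  i=1: ✓ (all of [1,2])
  i=2: ✓ (all of [2,3])
  i=3: ✓ (all of [3,4])
  i=4: ✓ (all of [4,5])
  i=5: ✗ (fails at j=6)
  i=6: ✗ (fails at j=6)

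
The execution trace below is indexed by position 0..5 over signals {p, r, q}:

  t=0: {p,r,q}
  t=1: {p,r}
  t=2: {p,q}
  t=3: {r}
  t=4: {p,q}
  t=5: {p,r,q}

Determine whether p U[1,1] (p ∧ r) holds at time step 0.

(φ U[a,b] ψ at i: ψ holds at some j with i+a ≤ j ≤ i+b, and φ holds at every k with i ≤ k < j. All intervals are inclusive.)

Need some j in [1,1] with (p ∧ r), and p at every k in [0,j-1].
  j=1: (p ∧ r) holds; p holds at every k in [0,0] → satisfied.

True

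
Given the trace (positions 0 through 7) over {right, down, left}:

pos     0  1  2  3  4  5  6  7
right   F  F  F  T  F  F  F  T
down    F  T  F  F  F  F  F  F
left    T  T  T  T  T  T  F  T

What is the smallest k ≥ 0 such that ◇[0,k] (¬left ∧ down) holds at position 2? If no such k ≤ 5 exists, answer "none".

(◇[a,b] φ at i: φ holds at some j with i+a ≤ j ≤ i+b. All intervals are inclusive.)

Scan j = 2,3,… for (¬left ∧ down):
  j=2: fails
  j=3: fails
  j=4: fails
  j=5: fails
  j=6: fails
  j=7: fails
No j in [2,7] satisfies it → none.

none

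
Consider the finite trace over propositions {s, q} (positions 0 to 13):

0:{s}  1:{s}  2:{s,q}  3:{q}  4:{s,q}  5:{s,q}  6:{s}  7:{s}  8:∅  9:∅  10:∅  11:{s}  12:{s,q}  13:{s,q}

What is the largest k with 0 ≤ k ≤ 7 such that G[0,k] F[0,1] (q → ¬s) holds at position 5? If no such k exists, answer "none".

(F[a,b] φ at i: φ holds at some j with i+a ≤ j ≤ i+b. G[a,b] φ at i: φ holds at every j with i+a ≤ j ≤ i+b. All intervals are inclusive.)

F[0,1] (q → ¬s) must hold from j=5 onward; find where it first fails.
  j=5: holds
  j=6: holds
  j=7: holds
  j=8: holds
  j=9: holds
  j=10: holds
  j=11: holds
  j=12: fails
Holds on [5,11], so largest k = 6.

6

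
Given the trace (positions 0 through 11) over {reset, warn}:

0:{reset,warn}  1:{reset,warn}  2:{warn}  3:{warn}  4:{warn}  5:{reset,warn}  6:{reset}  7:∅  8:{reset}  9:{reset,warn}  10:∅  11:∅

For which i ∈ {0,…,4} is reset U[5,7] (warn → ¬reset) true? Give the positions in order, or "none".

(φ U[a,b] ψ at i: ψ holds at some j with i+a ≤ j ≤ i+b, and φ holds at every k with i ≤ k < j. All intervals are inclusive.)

Evaluate at each i in [0,4]:
  i=0: ✗ (lhs fails at k=2 before rhs at j=6)
  i=1: ✗ (lhs fails at k=2 before rhs at j=6)
  i=2: ✗ (lhs fails at k=2 before rhs at j=7)
  i=3: ✗ (lhs fails at k=3 before rhs at j=8)
  i=4: ✗ (lhs fails at k=4 before rhs at j=10)

none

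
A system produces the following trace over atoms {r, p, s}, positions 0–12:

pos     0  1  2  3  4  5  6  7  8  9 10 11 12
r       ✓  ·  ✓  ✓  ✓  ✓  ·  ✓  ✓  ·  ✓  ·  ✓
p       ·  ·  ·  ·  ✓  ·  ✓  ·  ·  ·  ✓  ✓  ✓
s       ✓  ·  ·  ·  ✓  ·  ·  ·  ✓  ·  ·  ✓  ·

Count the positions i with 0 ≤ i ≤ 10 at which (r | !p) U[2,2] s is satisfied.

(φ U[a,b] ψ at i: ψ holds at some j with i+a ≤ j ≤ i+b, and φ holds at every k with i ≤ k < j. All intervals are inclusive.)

Evaluate at each i in [0,10]:
  i=0: ✗ (no rhs in [2,2])
  i=1: ✗ (no rhs in [3,3])
  i=2: ✓ (rhs at j=4; lhs holds on [2,3])
  i=3: ✗ (no rhs in [5,5])
  i=4: ✗ (no rhs in [6,6])
  i=5: ✗ (no rhs in [7,7])
  i=6: ✗ (lhs fails at k=6 before rhs at j=8)
  i=7: ✗ (no rhs in [9,9])
  i=8: ✗ (no rhs in [10,10])
  i=9: ✓ (rhs at j=11; lhs holds on [9,10])
  i=10: ✗ (no rhs in [12,12])
Positions where it holds: {2, 9} → 2.

2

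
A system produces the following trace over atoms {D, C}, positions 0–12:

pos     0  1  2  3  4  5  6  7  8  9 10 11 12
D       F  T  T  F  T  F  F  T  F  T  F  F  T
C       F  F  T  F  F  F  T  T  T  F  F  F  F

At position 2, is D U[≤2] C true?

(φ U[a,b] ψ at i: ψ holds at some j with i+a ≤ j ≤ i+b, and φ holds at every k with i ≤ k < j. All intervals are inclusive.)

Holds

Need some j in [2,4] with C, and D at every k in [2,j-1].
  j=2: C holds; no prefix to check → satisfied.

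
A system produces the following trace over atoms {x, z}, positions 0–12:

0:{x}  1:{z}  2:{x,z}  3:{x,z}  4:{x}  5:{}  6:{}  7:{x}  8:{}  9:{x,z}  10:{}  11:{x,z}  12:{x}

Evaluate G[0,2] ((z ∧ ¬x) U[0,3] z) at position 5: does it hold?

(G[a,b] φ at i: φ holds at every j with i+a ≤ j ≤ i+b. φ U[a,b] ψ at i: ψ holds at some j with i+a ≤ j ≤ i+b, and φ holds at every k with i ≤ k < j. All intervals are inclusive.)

Check ((z ∧ ¬x) U[0,3] z) at every j in [5,7]:
  j=5: fails
  j=6: fails
  j=7: fails
Fails at j=5 → formula fails.

No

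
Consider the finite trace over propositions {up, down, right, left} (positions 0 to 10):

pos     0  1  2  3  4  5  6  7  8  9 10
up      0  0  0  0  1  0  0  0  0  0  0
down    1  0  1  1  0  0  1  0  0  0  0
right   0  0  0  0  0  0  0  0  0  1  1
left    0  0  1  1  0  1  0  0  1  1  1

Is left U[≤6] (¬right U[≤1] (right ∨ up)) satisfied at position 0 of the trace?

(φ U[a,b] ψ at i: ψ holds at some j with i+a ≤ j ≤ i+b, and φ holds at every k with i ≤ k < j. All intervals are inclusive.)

Does not hold

Need some j in [0,6] with (¬right U[≤1] (right ∨ up)), and left at every k in [0,j-1].
  j=0: (¬right U[≤1] (right ∨ up)) — fails.
  j=1: (¬right U[≤1] (right ∨ up)) — fails.
  j=2: (¬right U[≤1] (right ∨ up)) — fails.
  j=3: (¬right U[≤1] (right ∨ up)) holds, but left fails at k=0 → not this j.
  j=4: (¬right U[≤1] (right ∨ up)) holds, but left fails at k=0 → not this j.
  j=5: (¬right U[≤1] (right ∨ up)) — fails.
  j=6: (¬right U[≤1] (right ∨ up)) — fails.
No j in the window works → until fails.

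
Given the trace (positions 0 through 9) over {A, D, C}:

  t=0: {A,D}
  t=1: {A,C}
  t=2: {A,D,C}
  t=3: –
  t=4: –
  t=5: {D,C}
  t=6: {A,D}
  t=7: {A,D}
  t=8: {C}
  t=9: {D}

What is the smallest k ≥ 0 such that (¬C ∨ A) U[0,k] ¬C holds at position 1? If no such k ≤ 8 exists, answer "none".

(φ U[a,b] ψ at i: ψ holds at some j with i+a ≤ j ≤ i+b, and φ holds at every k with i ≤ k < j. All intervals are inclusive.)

Need earliest j ≥ 1 with ¬C, and (¬C ∨ A) at every k in [1,j-1].
  j=1: rhs fails.
  j=2: rhs fails.
  j=3: rhs holds; lhs holds on [1,2]. k = 2.

2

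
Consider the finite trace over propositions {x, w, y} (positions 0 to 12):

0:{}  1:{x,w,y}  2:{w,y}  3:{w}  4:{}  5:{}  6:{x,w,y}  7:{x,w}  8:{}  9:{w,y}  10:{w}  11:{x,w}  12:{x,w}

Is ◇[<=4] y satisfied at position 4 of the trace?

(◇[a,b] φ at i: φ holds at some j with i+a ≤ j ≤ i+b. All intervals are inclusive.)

Yes

Check y at each j in [4,8]:
  j=4: false
  j=5: false
  j=6: true
  j=7: false
  j=8: false
Found at j=6 → formula holds.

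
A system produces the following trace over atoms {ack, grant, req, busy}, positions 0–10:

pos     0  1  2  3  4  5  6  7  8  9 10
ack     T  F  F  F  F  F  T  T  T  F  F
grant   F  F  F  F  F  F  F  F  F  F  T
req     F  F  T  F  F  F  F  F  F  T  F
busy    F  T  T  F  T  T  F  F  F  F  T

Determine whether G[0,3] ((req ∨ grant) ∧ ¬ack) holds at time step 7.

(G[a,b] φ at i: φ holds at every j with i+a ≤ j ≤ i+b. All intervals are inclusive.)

Check ((req ∨ grant) ∧ ¬ack) at every j in [7,10]:
  j=7: false
  j=8: false
  j=9: true
  j=10: true
Fails at j=7 → formula fails.

Does not hold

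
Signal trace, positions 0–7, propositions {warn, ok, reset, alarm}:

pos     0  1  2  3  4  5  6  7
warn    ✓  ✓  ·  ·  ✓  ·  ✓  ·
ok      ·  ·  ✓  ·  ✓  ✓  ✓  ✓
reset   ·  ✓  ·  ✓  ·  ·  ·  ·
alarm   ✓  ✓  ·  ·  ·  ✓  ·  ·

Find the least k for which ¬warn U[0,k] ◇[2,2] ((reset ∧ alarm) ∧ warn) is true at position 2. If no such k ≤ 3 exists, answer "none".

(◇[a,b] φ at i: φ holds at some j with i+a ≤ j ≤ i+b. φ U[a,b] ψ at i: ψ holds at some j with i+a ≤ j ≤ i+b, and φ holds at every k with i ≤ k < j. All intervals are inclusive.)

Need earliest j ≥ 2 with ◇[2,2] ((reset ∧ alarm) ∧ warn), and ¬warn at every k in [2,j-1].
  j=2: rhs fails.
  j=3: rhs fails.
  j=4: rhs fails.
  j=5: rhs fails.
No witness within the range → none.

none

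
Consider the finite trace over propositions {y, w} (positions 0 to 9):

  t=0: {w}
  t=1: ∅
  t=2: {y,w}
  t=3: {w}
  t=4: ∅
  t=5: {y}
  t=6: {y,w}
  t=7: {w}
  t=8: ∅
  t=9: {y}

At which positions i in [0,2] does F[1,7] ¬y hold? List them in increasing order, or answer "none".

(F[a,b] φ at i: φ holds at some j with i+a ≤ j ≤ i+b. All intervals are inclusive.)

0, 1, 2

Evaluate at each i in [0,2]:
  i=0: ✓ (witness j=1)
  i=1: ✓ (witness j=3)
  i=2: ✓ (witness j=3)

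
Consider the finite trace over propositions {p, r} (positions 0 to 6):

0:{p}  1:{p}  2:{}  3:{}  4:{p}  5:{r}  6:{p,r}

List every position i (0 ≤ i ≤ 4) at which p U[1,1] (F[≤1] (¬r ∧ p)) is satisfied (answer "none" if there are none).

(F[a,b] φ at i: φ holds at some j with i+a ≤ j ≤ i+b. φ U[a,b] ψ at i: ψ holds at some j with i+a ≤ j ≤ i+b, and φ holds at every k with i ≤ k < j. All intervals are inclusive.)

Evaluate at each i in [0,4]:
  i=0: ✓ (rhs at j=1; lhs holds on [0,0])
  i=1: ✗ (no rhs in [2,2])
  i=2: ✗ (lhs fails at k=2 before rhs at j=3)
  i=3: ✗ (lhs fails at k=3 before rhs at j=4)
  i=4: ✗ (no rhs in [5,5])

0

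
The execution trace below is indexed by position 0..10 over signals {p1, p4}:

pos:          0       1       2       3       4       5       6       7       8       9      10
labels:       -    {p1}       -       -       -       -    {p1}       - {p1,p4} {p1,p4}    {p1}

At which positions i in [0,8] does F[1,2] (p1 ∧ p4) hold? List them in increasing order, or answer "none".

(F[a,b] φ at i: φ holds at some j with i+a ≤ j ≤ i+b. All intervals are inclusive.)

6, 7, 8

Evaluate at each i in [0,8]:
  i=0: ✗ (none in [1,2])
  i=1: ✗ (none in [2,3])
  i=2: ✗ (none in [3,4])
  i=3: ✗ (none in [4,5])
  i=4: ✗ (none in [5,6])
  i=5: ✗ (none in [6,7])
  i=6: ✓ (witness j=8)
  i=7: ✓ (witness j=8)
  i=8: ✓ (witness j=9)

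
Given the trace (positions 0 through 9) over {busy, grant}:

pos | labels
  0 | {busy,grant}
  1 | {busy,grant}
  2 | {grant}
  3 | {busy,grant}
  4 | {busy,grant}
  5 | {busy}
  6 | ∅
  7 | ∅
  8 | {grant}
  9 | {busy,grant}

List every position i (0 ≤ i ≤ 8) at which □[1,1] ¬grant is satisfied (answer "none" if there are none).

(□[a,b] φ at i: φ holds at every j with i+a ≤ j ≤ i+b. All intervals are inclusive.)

Evaluate at each i in [0,8]:
  i=0: ✗ (fails at j=1)
  i=1: ✗ (fails at j=2)
  i=2: ✗ (fails at j=3)
  i=3: ✗ (fails at j=4)
  i=4: ✓ (all of [5,5])
  i=5: ✓ (all of [6,6])
  i=6: ✓ (all of [7,7])
  i=7: ✗ (fails at j=8)
  i=8: ✗ (fails at j=9)

4, 5, 6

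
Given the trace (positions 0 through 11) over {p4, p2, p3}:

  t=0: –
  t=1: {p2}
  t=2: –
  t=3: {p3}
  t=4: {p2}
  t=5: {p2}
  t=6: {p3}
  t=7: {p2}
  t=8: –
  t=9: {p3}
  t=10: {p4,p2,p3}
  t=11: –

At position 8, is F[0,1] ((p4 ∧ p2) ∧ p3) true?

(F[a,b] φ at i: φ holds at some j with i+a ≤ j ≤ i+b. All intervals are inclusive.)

No

Check ((p4 ∧ p2) ∧ p3) at each j in [8,9]:
  j=8: false
  j=9: false
No position in the window satisfies it → formula fails.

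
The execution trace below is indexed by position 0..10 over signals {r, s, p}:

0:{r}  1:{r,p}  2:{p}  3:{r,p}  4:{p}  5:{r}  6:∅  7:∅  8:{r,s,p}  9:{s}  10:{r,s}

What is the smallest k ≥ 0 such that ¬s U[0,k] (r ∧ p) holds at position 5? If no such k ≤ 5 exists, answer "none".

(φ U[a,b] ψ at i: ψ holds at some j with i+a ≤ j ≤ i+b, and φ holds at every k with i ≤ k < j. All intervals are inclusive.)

3

Need earliest j ≥ 5 with (r ∧ p), and ¬s at every k in [5,j-1].
  j=5: rhs fails.
  j=6: rhs fails.
  j=7: rhs fails.
  j=8: rhs holds; lhs holds on [5,7]. k = 3.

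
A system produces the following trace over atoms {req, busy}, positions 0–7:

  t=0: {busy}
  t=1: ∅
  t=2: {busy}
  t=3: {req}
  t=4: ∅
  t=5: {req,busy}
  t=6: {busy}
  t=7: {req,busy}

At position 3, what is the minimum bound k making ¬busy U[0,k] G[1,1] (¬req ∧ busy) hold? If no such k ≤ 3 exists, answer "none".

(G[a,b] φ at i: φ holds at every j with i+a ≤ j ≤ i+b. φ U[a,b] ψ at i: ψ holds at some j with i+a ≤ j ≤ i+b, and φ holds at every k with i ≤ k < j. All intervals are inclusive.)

Need earliest j ≥ 3 with G[1,1] (¬req ∧ busy), and ¬busy at every k in [3,j-1].
  j=3: rhs fails.
  j=4: rhs fails.
  j=5: rhs holds; lhs holds on [3,4]. k = 2.

2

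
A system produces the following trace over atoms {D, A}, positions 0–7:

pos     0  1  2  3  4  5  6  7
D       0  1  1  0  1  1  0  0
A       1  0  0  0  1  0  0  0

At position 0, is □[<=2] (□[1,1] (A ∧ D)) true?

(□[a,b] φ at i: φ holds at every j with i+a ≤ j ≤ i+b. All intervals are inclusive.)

No

Check □[1,1] (A ∧ D) at every j in [0,2]:
  j=0: fails at 1
  j=1: fails at 2
  j=2: fails at 3
Fails at j=0 → formula fails.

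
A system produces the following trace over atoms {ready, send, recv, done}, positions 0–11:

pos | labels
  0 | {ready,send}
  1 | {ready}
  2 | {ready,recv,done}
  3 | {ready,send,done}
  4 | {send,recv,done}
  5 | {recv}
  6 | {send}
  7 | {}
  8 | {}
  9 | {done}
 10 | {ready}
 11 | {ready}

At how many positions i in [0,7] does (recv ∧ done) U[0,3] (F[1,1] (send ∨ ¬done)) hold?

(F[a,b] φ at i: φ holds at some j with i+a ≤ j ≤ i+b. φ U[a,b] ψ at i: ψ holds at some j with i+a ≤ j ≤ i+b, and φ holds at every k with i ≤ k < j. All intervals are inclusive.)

7

Evaluate at each i in [0,7]:
  i=0: ✓ (rhs at j=0)
  i=1: ✗ (lhs fails at k=1 before rhs at j=2)
  i=2: ✓ (rhs at j=2)
  i=3: ✓ (rhs at j=3)
  i=4: ✓ (rhs at j=4)
  i=5: ✓ (rhs at j=5)
  i=6: ✓ (rhs at j=6)
  i=7: ✓ (rhs at j=7)
Positions where it holds: {0, 2, 3, 4, 5, 6, 7} → 7.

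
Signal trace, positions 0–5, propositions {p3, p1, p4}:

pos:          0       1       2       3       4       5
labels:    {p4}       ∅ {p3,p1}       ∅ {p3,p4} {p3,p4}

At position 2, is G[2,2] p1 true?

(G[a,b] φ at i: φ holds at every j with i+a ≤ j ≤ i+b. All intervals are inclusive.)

Check p1 at every j in [4,4]:
  j=4: false
Fails at j=4 → formula fails.

Does not hold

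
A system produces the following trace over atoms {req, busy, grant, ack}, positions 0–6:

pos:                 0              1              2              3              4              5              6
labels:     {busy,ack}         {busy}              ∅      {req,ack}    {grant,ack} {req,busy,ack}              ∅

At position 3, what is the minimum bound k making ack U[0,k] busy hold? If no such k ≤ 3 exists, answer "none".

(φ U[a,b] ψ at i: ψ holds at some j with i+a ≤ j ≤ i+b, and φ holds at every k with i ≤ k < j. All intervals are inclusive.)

2

Need earliest j ≥ 3 with busy, and ack at every k in [3,j-1].
  j=3: rhs fails.
  j=4: rhs fails.
  j=5: rhs holds; lhs holds on [3,4]. k = 2.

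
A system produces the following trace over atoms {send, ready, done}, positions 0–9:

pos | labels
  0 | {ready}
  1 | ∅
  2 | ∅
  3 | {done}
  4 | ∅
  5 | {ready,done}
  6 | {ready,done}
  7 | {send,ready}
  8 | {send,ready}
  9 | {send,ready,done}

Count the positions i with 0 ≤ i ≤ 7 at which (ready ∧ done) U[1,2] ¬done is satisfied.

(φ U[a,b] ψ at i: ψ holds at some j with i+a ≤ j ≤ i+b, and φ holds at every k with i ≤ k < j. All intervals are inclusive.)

2

Evaluate at each i in [0,7]:
  i=0: ✗ (lhs fails at k=0 before rhs at j=1)
  i=1: ✗ (lhs fails at k=1 before rhs at j=2)
  i=2: ✗ (lhs fails at k=2 before rhs at j=4)
  i=3: ✗ (lhs fails at k=3 before rhs at j=4)
  i=4: ✗ (no rhs in [5,6])
  i=5: ✓ (rhs at j=7; lhs holds on [5,6])
  i=6: ✓ (rhs at j=7; lhs holds on [6,6])
  i=7: ✗ (lhs fails at k=7 before rhs at j=8)
Positions where it holds: {5, 6} → 2.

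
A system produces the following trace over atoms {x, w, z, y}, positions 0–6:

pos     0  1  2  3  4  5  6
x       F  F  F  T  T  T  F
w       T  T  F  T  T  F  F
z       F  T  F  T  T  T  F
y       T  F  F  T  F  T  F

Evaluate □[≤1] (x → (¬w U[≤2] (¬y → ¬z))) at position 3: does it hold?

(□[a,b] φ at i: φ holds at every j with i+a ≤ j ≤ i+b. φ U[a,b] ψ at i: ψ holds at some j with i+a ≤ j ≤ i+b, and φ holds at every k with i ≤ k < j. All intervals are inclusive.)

Check (x → (¬w U[≤2] (¬y → ¬z))) at every j in [3,4]:
  j=3: antecedent true; consequent holds → ✓
  j=4: antecedent true; consequent fails → ✗
Fails at j=4 → formula fails.

No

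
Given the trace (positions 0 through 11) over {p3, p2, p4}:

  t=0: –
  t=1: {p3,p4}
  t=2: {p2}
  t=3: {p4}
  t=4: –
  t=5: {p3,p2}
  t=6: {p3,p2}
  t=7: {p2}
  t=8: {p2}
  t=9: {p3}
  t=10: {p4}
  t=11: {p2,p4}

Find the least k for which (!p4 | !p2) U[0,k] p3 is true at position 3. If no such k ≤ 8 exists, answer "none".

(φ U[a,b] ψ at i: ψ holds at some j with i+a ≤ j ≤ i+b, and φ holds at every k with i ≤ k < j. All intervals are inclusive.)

2

Need earliest j ≥ 3 with p3, and (!p4 | !p2) at every k in [3,j-1].
  j=3: rhs fails.
  j=4: rhs fails.
  j=5: rhs holds; lhs holds on [3,4]. k = 2.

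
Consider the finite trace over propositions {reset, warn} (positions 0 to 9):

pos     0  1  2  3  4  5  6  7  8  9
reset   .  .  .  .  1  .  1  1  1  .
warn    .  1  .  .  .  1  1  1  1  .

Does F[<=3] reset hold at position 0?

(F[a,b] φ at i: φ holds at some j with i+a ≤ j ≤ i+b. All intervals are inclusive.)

No

Check reset at each j in [0,3]:
  j=0: false
  j=1: false
  j=2: false
  j=3: false
No position in the window satisfies it → formula fails.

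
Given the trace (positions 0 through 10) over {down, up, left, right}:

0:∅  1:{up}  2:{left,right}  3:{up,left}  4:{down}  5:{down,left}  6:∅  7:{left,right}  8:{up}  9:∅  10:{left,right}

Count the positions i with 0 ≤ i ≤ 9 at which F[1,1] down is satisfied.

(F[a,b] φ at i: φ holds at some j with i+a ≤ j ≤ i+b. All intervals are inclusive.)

Evaluate at each i in [0,9]:
  i=0: ✗ (none in [1,1])
  i=1: ✗ (none in [2,2])
  i=2: ✗ (none in [3,3])
  i=3: ✓ (witness j=4)
  i=4: ✓ (witness j=5)
  i=5: ✗ (none in [6,6])
  i=6: ✗ (none in [7,7])
  i=7: ✗ (none in [8,8])
  i=8: ✗ (none in [9,9])
  i=9: ✗ (none in [10,10])
Positions where it holds: {3, 4} → 2.

2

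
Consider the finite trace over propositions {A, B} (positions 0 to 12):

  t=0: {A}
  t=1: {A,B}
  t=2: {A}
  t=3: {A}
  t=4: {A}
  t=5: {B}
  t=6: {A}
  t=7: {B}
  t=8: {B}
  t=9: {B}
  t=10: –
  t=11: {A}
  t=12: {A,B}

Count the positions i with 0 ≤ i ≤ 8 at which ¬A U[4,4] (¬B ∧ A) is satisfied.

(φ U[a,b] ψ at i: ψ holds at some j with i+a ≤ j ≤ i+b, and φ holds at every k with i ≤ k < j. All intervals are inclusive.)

1

Evaluate at each i in [0,8]:
  i=0: ✗ (lhs fails at k=0 before rhs at j=4)
  i=1: ✗ (no rhs in [5,5])
  i=2: ✗ (lhs fails at k=2 before rhs at j=6)
  i=3: ✗ (no rhs in [7,7])
  i=4: ✗ (no rhs in [8,8])
  i=5: ✗ (no rhs in [9,9])
  i=6: ✗ (no rhs in [10,10])
  i=7: ✓ (rhs at j=11; lhs holds on [7,10])
  i=8: ✗ (no rhs in [12,12])
Positions where it holds: {7} → 1.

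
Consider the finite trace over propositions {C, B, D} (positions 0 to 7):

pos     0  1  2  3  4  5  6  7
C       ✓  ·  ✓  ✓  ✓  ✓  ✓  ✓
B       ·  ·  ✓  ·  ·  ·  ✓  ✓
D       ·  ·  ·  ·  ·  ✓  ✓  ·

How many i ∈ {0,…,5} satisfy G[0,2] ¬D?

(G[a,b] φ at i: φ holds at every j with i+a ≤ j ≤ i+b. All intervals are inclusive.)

3

Evaluate at each i in [0,5]:
  i=0: ✓ (all of [0,2])
  i=1: ✓ (all of [1,3])
  i=2: ✓ (all of [2,4])
  i=3: ✗ (fails at j=5)
  i=4: ✗ (fails at j=5)
  i=5: ✗ (fails at j=5)
Positions where it holds: {0, 1, 2} → 3.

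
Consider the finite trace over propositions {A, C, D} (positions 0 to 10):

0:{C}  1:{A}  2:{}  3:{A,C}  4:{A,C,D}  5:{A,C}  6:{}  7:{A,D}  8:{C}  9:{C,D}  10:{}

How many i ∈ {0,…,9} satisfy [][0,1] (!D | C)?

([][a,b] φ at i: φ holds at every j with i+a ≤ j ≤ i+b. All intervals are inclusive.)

8

Evaluate at each i in [0,9]:
  i=0: ✓ (all of [0,1])
  i=1: ✓ (all of [1,2])
  i=2: ✓ (all of [2,3])
  i=3: ✓ (all of [3,4])
  i=4: ✓ (all of [4,5])
  i=5: ✓ (all of [5,6])
  i=6: ✗ (fails at j=7)
  i=7: ✗ (fails at j=7)
  i=8: ✓ (all of [8,9])
  i=9: ✓ (all of [9,10])
Positions where it holds: {0, 1, 2, 3, 4, 5, 8, 9} → 8.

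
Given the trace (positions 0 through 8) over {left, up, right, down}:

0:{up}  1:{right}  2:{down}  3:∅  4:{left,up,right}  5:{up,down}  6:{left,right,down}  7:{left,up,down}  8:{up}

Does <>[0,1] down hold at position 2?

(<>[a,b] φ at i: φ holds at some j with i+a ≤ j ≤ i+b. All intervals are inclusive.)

Check down at each j in [2,3]:
  j=2: true
  j=3: false
Found at j=2 → formula holds.

True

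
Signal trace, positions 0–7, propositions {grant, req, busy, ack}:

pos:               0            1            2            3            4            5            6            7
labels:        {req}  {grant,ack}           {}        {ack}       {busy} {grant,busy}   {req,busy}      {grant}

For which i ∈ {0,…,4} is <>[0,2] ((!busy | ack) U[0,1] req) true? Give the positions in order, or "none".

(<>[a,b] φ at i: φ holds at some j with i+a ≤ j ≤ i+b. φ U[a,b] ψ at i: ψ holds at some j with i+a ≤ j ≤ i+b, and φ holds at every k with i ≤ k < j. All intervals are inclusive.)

0, 4

Evaluate at each i in [0,4]:
  i=0: ✓ (witness j=0)
  i=1: ✗ (none in [1,3])
  i=2: ✗ (none in [2,4])
  i=3: ✗ (none in [3,5])
  i=4: ✓ (witness j=6)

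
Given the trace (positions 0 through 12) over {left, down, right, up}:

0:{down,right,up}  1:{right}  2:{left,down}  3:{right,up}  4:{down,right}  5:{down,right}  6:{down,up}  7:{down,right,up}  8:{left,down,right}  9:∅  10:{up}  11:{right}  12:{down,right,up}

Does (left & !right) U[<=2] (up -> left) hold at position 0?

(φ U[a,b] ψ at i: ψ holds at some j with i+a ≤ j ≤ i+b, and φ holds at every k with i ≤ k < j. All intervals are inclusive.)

Need some j in [0,2] with (up -> left), and (left & !right) at every k in [0,j-1].
  j=0: (up -> left) false.
  j=1: (up -> left) holds, but (left & !right) fails at k=0 → not this j.
  j=2: (up -> left) holds, but (left & !right) fails at k=0 → not this j.
No j in the window works → until fails.

No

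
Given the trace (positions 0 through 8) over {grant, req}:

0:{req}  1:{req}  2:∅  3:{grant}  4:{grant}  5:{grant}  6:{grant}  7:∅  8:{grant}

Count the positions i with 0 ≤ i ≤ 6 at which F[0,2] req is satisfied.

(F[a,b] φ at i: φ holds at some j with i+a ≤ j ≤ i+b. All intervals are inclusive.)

2

Evaluate at each i in [0,6]:
  i=0: ✓ (witness j=0)
  i=1: ✓ (witness j=1)
  i=2: ✗ (none in [2,4])
  i=3: ✗ (none in [3,5])
  i=4: ✗ (none in [4,6])
  i=5: ✗ (none in [5,7])
  i=6: ✗ (none in [6,8])
Positions where it holds: {0, 1} → 2.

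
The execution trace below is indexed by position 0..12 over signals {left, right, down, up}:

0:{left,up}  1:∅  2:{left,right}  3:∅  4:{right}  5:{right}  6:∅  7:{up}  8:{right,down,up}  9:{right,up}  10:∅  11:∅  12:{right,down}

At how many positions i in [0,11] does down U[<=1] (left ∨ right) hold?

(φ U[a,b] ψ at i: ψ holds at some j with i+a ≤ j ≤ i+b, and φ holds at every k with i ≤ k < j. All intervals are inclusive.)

6

Evaluate at each i in [0,11]:
  i=0: ✓ (rhs at j=0)
  i=1: ✗ (lhs fails at k=1 before rhs at j=2)
  i=2: ✓ (rhs at j=2)
  i=3: ✗ (lhs fails at k=3 before rhs at j=4)
  i=4: ✓ (rhs at j=4)
  i=5: ✓ (rhs at j=5)
  i=6: ✗ (no rhs in [6,7])
  i=7: ✗ (lhs fails at k=7 before rhs at j=8)
  i=8: ✓ (rhs at j=8)
  i=9: ✓ (rhs at j=9)
  i=10: ✗ (no rhs in [10,11])
  i=11: ✗ (lhs fails at k=11 before rhs at j=12)
Positions where it holds: {0, 2, 4, 5, 8, 9} → 6.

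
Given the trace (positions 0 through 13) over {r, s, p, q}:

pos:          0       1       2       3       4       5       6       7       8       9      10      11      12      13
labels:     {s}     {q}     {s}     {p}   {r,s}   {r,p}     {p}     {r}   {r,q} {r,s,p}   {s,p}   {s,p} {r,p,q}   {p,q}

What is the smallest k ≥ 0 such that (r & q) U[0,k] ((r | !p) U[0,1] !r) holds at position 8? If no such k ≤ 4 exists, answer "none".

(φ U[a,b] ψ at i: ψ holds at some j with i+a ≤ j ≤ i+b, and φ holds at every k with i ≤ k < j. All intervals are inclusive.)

Need earliest j ≥ 8 with ((r | !p) U[0,1] !r), and (r & q) at every k in [8,j-1].
  j=8: rhs fails.
  j=9: rhs holds; lhs holds on [8,8]. k = 1.

1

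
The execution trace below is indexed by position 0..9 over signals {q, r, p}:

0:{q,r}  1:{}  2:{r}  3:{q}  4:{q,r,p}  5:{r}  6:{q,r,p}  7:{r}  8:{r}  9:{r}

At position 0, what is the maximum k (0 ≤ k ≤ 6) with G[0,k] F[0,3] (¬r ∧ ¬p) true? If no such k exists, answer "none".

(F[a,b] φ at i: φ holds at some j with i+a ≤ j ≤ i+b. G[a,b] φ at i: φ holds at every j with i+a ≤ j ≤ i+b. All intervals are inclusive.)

3

F[0,3] (¬r ∧ ¬p) must hold from j=0 onward; find where it first fails.
  j=0: holds
  j=1: holds
  j=2: holds
  j=3: holds
  j=4: fails
Holds on [0,3], so largest k = 3.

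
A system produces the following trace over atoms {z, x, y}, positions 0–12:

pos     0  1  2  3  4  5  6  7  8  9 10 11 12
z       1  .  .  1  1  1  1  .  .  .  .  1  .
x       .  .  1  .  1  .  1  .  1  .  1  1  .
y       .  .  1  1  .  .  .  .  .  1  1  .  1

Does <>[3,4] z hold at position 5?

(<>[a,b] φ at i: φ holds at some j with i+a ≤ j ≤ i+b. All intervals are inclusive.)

False

Check z at each j in [8,9]:
  j=8: false
  j=9: false
No position in the window satisfies it → formula fails.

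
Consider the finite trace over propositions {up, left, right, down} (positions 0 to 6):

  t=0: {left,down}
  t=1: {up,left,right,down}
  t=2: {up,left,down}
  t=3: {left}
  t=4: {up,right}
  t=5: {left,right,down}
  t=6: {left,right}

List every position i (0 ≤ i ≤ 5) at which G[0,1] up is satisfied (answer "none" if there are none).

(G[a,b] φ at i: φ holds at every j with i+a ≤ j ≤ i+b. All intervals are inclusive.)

Evaluate at each i in [0,5]:
  i=0: ✗ (fails at j=0)
  i=1: ✓ (all of [1,2])
  i=2: ✗ (fails at j=3)
  i=3: ✗ (fails at j=3)
  i=4: ✗ (fails at j=5)
  i=5: ✗ (fails at j=5)

1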